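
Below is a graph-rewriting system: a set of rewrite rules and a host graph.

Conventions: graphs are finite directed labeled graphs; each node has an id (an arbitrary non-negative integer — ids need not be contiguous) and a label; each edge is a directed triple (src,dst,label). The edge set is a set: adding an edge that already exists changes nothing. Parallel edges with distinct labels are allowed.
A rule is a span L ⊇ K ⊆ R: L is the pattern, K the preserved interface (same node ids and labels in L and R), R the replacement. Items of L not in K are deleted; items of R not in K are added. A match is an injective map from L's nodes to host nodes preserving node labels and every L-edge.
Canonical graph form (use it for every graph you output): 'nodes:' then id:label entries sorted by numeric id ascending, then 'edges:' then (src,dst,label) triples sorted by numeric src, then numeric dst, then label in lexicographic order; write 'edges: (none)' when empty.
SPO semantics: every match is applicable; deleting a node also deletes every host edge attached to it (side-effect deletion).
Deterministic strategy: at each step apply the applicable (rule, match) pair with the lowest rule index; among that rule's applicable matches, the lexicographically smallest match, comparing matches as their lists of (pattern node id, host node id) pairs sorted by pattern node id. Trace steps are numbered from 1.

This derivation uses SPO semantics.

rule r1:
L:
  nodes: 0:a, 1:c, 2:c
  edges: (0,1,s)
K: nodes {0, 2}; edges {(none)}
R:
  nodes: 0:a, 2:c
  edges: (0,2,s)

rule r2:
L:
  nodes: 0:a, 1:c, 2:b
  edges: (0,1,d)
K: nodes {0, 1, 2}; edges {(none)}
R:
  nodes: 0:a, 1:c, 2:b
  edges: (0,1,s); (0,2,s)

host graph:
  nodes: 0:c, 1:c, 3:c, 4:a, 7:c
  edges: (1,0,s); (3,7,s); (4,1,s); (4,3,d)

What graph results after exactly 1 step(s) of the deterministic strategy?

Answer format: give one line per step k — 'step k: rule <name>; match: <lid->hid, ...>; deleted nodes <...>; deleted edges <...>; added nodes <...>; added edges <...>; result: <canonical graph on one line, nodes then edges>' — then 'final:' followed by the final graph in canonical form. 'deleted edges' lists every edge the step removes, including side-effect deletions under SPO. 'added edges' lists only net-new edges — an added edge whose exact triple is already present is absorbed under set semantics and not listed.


step 1: rule r1; match: 0->4, 1->1, 2->0; deleted nodes 1; deleted edges (1,0,s); (4,1,s); added nodes (none); added edges (4,0,s); result: nodes: 0:c, 3:c, 4:a, 7:c edges: (3,7,s); (4,0,s); (4,3,d)
final:
nodes: 0:c, 3:c, 4:a, 7:c
edges: (3,7,s); (4,0,s); (4,3,d)


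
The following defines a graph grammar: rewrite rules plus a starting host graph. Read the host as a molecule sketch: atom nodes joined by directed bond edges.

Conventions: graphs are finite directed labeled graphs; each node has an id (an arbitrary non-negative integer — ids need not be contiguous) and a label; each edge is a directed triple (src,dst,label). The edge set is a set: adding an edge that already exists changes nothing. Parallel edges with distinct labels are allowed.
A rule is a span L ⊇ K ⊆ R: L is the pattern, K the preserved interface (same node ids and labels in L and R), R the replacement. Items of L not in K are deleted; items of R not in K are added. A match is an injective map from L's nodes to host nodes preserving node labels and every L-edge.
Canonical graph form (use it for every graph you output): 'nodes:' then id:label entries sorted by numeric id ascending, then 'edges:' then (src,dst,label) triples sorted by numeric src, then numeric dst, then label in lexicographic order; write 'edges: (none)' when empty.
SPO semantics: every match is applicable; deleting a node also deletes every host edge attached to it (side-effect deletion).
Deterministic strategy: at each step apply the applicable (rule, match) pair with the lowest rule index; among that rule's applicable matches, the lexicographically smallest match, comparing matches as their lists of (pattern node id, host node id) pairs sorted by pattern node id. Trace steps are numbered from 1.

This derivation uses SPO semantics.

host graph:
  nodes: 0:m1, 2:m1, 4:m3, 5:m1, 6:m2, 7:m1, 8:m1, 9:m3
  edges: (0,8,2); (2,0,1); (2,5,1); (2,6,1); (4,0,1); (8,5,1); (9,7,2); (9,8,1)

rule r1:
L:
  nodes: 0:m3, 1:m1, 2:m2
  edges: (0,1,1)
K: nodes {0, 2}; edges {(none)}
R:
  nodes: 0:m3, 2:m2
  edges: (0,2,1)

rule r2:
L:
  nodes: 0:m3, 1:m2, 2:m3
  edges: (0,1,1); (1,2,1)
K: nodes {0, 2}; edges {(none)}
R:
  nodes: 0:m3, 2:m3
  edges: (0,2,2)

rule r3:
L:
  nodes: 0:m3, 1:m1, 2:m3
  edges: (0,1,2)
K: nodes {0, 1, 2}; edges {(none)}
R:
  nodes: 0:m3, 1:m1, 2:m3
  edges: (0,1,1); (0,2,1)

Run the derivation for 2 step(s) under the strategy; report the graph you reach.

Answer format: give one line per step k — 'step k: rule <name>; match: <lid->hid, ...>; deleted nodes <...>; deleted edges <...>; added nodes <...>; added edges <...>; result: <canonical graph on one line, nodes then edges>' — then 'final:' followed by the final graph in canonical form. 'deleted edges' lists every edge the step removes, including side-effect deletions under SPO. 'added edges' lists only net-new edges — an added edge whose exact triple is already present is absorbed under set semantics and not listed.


step 1: rule r1; match: 0->4, 1->0, 2->6; deleted nodes 0; deleted edges (0,8,2); (2,0,1); (4,0,1); added nodes (none); added edges (4,6,1); result: nodes: 2:m1, 4:m3, 5:m1, 6:m2, 7:m1, 8:m1, 9:m3 edges: (2,5,1); (2,6,1); (4,6,1); (8,5,1); (9,7,2); (9,8,1)
step 2: rule r1; match: 0->9, 1->8, 2->6; deleted nodes 8; deleted edges (8,5,1); (9,8,1); added nodes (none); added edges (9,6,1); result: nodes: 2:m1, 4:m3, 5:m1, 6:m2, 7:m1, 9:m3 edges: (2,5,1); (2,6,1); (4,6,1); (9,6,1); (9,7,2)
final:
nodes: 2:m1, 4:m3, 5:m1, 6:m2, 7:m1, 9:m3
edges: (2,5,1); (2,6,1); (4,6,1); (9,6,1); (9,7,2)


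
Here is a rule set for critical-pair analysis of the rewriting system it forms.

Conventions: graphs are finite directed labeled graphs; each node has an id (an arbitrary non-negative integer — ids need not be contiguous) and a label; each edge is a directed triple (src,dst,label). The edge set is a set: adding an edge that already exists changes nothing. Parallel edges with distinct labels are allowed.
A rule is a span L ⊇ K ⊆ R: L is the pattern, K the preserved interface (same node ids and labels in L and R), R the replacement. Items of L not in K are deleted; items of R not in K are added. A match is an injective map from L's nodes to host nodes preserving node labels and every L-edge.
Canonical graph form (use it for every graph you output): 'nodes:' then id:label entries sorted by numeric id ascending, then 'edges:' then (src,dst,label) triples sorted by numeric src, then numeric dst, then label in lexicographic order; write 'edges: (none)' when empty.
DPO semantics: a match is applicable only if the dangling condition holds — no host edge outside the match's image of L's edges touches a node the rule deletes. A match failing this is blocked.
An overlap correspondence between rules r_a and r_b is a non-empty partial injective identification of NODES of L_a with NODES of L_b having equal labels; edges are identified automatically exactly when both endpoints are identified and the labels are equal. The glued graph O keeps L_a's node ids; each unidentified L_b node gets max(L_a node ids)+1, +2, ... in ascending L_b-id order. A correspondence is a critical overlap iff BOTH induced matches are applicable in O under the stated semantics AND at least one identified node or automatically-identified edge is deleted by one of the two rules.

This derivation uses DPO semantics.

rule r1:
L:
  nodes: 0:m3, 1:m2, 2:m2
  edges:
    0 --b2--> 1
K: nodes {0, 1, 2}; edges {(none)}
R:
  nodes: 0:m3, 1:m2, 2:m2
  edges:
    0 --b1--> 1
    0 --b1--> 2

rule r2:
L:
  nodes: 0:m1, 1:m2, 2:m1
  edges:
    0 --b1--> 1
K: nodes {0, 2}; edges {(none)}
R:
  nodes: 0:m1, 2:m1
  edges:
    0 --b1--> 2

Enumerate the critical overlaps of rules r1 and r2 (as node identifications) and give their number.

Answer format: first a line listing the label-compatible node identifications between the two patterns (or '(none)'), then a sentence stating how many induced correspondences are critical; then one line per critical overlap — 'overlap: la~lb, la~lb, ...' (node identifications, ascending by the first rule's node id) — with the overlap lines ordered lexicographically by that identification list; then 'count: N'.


label-compatible node identifications between L(r1) and L(r2): 1~1, 2~1
1 of the induced correspondences is a critical overlap of r1 and r2.
overlap: 2~1
count: 1


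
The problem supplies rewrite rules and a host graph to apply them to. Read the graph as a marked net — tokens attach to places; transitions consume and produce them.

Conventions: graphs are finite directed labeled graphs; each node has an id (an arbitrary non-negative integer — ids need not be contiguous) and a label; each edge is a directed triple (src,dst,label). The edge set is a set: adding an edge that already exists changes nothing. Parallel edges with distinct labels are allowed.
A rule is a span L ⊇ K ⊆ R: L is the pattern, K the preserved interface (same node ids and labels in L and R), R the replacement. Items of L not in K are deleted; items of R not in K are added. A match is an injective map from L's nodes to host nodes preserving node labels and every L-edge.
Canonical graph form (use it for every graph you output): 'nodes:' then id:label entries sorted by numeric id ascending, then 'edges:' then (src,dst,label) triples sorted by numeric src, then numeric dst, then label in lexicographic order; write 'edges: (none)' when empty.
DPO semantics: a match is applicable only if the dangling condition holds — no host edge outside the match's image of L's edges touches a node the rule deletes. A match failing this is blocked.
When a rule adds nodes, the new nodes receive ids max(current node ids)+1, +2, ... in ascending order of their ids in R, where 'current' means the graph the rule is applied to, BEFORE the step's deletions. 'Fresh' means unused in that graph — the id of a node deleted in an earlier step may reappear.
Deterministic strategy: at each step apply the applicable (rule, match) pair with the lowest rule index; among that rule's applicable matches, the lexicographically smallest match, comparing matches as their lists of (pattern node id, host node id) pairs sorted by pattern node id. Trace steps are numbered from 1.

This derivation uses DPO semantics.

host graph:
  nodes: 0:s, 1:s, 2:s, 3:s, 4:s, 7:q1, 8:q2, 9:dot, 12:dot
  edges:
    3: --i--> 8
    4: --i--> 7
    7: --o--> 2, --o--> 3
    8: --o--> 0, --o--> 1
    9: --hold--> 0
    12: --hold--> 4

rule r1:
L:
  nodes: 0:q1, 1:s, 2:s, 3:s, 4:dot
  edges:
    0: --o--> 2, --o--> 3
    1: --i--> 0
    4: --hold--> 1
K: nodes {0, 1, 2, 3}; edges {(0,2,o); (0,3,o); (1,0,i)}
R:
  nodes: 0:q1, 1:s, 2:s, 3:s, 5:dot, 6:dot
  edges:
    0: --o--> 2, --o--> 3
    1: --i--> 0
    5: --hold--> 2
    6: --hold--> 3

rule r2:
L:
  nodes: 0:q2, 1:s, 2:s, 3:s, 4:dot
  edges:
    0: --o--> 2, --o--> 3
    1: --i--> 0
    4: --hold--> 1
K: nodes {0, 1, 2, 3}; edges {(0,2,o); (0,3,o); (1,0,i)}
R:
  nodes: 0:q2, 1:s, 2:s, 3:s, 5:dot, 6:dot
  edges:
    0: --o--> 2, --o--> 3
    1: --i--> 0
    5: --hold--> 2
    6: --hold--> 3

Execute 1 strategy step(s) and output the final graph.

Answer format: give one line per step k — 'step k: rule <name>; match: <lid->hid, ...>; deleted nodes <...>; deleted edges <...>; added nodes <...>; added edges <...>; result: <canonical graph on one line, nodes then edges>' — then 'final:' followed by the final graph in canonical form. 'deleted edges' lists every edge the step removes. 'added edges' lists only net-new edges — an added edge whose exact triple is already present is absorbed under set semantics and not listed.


step 1: rule r1; match: 0->7, 1->4, 2->2, 3->3, 4->12; deleted nodes 12; deleted edges (12,4,hold); added nodes 13, 14; added edges (13,2,hold); (14,3,hold); result: nodes: 0:s, 1:s, 2:s, 3:s, 4:s, 7:q1, 8:q2, 9:dot, 13:dot, 14:dot edges: (3,8,i); (4,7,i); (7,2,o); (7,3,o); (8,0,o); (8,1,o); (9,0,hold); (13,2,hold); (14,3,hold)
final:
nodes: 0:s, 1:s, 2:s, 3:s, 4:s, 7:q1, 8:q2, 9:dot, 13:dot, 14:dot
edges: (3,8,i); (4,7,i); (7,2,o); (7,3,o); (8,0,o); (8,1,o); (9,0,hold); (13,2,hold); (14,3,hold)


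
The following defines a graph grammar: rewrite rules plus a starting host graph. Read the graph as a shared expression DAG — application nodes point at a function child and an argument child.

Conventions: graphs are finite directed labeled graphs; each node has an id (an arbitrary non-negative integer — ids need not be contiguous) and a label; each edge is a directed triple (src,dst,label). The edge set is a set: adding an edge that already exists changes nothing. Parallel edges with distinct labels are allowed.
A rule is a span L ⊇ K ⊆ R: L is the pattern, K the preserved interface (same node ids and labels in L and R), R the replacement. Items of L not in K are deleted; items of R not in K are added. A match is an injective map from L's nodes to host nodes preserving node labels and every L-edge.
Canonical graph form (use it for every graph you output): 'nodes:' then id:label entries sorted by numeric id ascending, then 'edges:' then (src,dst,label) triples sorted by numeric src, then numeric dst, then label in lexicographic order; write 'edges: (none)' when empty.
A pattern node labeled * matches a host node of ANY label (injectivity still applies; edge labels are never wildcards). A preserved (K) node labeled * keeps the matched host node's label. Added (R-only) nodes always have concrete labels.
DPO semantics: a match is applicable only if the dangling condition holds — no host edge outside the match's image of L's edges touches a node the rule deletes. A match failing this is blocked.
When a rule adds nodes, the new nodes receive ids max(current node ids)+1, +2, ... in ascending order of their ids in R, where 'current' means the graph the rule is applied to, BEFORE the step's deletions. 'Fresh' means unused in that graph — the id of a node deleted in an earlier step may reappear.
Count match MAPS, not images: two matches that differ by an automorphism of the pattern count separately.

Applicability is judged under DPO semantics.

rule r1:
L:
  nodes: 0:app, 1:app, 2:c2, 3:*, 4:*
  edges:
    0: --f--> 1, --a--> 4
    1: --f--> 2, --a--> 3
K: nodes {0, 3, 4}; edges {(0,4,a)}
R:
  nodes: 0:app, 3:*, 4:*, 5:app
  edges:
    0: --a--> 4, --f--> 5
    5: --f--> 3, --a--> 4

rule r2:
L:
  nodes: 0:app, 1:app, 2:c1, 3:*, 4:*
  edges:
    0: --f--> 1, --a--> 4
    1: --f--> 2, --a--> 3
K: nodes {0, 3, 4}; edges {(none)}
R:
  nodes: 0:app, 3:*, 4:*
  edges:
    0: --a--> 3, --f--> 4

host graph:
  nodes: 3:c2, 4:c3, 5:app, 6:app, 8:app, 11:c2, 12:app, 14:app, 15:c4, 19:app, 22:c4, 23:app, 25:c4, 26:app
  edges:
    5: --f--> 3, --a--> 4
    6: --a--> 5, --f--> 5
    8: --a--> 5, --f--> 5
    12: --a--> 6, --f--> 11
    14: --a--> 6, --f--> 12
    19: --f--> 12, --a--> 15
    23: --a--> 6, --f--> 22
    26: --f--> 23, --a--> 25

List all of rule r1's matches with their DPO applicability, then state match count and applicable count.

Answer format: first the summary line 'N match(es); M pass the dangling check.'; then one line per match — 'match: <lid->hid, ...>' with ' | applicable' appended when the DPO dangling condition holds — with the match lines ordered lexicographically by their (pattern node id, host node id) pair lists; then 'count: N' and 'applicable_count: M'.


1 match(es); 0 pass the dangling check.
match: 0->19, 1->12, 2->11, 3->6, 4->15
count: 1
applicable_count: 0


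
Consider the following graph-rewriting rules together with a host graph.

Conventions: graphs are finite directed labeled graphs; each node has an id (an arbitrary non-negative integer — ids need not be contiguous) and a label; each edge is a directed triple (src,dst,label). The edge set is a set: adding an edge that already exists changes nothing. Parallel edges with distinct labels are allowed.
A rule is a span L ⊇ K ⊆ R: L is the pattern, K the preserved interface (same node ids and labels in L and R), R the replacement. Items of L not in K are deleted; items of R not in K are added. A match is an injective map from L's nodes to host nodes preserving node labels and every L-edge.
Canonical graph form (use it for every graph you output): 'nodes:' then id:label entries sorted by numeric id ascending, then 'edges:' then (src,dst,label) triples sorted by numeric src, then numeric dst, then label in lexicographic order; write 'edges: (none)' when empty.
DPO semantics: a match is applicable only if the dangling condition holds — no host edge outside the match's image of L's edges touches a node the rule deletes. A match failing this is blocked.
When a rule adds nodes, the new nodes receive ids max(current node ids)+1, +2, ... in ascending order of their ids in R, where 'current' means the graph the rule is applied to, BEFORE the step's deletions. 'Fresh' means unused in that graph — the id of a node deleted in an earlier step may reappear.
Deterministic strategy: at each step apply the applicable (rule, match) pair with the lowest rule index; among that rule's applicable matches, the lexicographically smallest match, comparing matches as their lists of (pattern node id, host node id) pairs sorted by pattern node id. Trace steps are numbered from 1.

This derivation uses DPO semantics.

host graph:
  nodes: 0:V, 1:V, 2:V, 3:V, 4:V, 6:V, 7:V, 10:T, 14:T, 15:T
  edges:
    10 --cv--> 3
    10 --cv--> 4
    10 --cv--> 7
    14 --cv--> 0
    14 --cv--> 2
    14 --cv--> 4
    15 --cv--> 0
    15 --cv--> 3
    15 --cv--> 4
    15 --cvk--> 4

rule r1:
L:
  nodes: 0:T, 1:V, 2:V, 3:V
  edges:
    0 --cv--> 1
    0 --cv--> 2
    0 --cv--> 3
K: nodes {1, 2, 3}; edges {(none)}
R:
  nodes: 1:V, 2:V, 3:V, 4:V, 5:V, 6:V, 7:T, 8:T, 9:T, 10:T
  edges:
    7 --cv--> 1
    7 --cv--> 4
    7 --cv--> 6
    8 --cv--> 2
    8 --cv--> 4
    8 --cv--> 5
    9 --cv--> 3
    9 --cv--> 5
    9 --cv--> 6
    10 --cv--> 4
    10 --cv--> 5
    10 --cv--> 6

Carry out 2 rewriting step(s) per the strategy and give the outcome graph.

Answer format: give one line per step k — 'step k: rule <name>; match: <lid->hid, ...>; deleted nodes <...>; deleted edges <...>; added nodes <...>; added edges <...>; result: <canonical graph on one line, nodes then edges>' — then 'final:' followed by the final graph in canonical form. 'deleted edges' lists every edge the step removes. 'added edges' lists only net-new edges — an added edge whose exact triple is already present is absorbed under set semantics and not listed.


step 1: rule r1; match: 0->10, 1->3, 2->4, 3->7; deleted nodes 10; deleted edges (10,3,cv); (10,4,cv); (10,7,cv); added nodes 16, 17, 18, 19, 20, 21, 22; added edges (19,3,cv); (19,16,cv); (19,18,cv); (20,4,cv); (20,16,cv); (20,17,cv); (21,7,cv); (21,17,cv); (21,18,cv); (22,16,cv); (22,17,cv); (22,18,cv); result: nodes: 0:V, 1:V, 2:V, 3:V, 4:V, 6:V, 7:V, 14:T, 15:T, 16:V, 17:V, 18:V, 19:T, 20:T, 21:T, 22:T edges: (14,0,cv); (14,2,cv); (14,4,cv); (15,0,cv); (15,3,cv); (15,4,cv); (15,4,cvk); (19,3,cv); (19,16,cv); (19,18,cv); (20,4,cv); (20,16,cv); (20,17,cv); (21,7,cv); (21,17,cv); (21,18,cv); (22,16,cv); (22,17,cv); (22,18,cv)
step 2: rule r1; match: 0->14, 1->0, 2->2, 3->4; deleted nodes 14; deleted edges (14,0,cv); (14,2,cv); (14,4,cv); added nodes 23, 24, 25, 26, 27, 28, 29; added edges (26,0,cv); (26,23,cv); (26,25,cv); (27,2,cv); (27,23,cv); (27,24,cv); (28,4,cv); (28,24,cv); (28,25,cv); (29,23,cv); (29,24,cv); (29,25,cv); result: nodes: 0:V, 1:V, 2:V, 3:V, 4:V, 6:V, 7:V, 15:T, 16:V, 17:V, 18:V, 19:T, 20:T, 21:T, 22:T, 23:V, 24:V, 25:V, 26:T, 27:T, 28:T, 29:T edges: (15,0,cv); (15,3,cv); (15,4,cv); (15,4,cvk); (19,3,cv); (19,16,cv); (19,18,cv); (20,4,cv); (20,16,cv); (20,17,cv); (21,7,cv); (21,17,cv); (21,18,cv); (22,16,cv); (22,17,cv); (22,18,cv); (26,0,cv); (26,23,cv); (26,25,cv); (27,2,cv); (27,23,cv); (27,24,cv); (28,4,cv); (28,24,cv); (28,25,cv); (29,23,cv); (29,24,cv); (29,25,cv)
final:
nodes: 0:V, 1:V, 2:V, 3:V, 4:V, 6:V, 7:V, 15:T, 16:V, 17:V, 18:V, 19:T, 20:T, 21:T, 22:T, 23:V, 24:V, 25:V, 26:T, 27:T, 28:T, 29:T
edges: (15,0,cv); (15,3,cv); (15,4,cv); (15,4,cvk); (19,3,cv); (19,16,cv); (19,18,cv); (20,4,cv); (20,16,cv); (20,17,cv); (21,7,cv); (21,17,cv); (21,18,cv); (22,16,cv); (22,17,cv); (22,18,cv); (26,0,cv); (26,23,cv); (26,25,cv); (27,2,cv); (27,23,cv); (27,24,cv); (28,4,cv); (28,24,cv); (28,25,cv); (29,23,cv); (29,24,cv); (29,25,cv)


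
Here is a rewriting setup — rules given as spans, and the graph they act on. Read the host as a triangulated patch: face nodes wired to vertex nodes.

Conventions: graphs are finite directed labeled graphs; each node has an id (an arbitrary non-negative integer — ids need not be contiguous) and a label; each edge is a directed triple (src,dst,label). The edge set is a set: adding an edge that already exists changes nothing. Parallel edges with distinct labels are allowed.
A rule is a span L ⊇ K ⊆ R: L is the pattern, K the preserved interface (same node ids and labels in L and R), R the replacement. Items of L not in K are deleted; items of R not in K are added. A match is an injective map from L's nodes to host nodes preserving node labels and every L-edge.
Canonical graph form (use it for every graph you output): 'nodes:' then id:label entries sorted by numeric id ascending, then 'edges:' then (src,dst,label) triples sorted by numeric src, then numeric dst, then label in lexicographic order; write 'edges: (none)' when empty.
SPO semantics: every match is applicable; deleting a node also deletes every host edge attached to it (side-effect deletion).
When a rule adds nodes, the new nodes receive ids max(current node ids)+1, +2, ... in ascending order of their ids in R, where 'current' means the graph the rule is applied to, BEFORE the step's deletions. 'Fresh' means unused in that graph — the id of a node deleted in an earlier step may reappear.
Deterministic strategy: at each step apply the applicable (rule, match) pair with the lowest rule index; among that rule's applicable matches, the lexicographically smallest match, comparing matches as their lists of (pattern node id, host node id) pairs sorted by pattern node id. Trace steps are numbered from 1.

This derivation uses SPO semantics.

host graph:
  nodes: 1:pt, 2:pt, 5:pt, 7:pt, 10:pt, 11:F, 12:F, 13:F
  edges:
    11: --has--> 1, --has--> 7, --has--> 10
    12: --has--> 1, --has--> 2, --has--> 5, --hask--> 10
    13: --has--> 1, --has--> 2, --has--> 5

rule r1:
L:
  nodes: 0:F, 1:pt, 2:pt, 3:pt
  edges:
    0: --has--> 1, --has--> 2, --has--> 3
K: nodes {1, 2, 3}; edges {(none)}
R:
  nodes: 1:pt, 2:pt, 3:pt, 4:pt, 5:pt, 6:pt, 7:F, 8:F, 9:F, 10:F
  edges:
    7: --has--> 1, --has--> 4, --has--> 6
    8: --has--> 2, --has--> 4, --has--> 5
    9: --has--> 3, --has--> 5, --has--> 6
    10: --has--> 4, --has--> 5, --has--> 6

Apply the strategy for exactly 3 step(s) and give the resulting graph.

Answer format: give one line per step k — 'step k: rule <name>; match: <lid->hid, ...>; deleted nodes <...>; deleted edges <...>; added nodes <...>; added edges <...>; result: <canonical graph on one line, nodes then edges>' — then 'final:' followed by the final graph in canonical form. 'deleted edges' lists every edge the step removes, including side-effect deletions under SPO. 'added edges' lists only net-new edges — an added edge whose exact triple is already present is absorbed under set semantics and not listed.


step 1: rule r1; match: 0->11, 1->1, 2->7, 3->10; deleted nodes 11; deleted edges (11,1,has); (11,7,has); (11,10,has); added nodes 14, 15, 16, 17, 18, 19, 20; added edges (17,1,has); (17,14,has); (17,16,has); (18,7,has); (18,14,has); (18,15,has); (19,10,has); (19,15,has); (19,16,has); (20,14,has); (20,15,has); (20,16,has); result: nodes: 1:pt, 2:pt, 5:pt, 7:pt, 10:pt, 12:F, 13:F, 14:pt, 15:pt, 16:pt, 17:F, 18:F, 19:F, 20:F edges: (12,1,has); (12,2,has); (12,5,has); (12,10,hask); (13,1,has); (13,2,has); (13,5,has); (17,1,has); (17,14,has); (17,16,has); (18,7,has); (18,14,has); (18,15,has); (19,10,has); (19,15,has); (19,16,has); (20,14,has); (20,15,has); (20,16,has)
step 2: rule r1; match: 0->12, 1->1, 2->2, 3->5; deleted nodes 12; deleted edges (12,1,has); (12,2,has); (12,5,has); (12,10,hask); added nodes 21, 22, 23, 24, 25, 26, 27; added edges (24,1,has); (24,21,has); (24,23,has); (25,2,has); (25,21,has); (25,22,has); (26,5,has); (26,22,has); (26,23,has); (27,21,has); (27,22,has); (27,23,has); result: nodes: 1:pt, 2:pt, 5:pt, 7:pt, 10:pt, 13:F, 14:pt, 15:pt, 16:pt, 17:F, 18:F, 19:F, 20:F, 21:pt, 22:pt, 23:pt, 24:F, 25:F, 26:F, 27:F edges: (13,1,has); (13,2,has); (13,5,has); (17,1,has); (17,14,has); (17,16,has); (18,7,has); (18,14,has); (18,15,has); (19,10,has); (19,15,has); (19,16,has); (20,14,has); (20,15,has); (20,16,has); (24,1,has); (24,21,has); (24,23,has); (25,2,has); (25,21,has); (25,22,has); (26,5,has); (26,22,has); (26,23,has); (27,21,has); (27,22,has); (27,23,has)
step 3: rule r1; match: 0->13, 1->1, 2->2, 3->5; deleted nodes 13; deleted edges (13,1,has); (13,2,has); (13,5,has); added nodes 28, 29, 30, 31, 32, 33, 34; added edges (31,1,has); (31,28,has); (31,30,has); (32,2,has); (32,28,has); (32,29,has); (33,5,has); (33,29,has); (33,30,has); (34,28,has); (34,29,has); (34,30,has); result: nodes: 1:pt, 2:pt, 5:pt, 7:pt, 10:pt, 14:pt, 15:pt, 16:pt, 17:F, 18:F, 19:F, 20:F, 21:pt, 22:pt, 23:pt, 24:F, 25:F, 26:F, 27:F, 28:pt, 29:pt, 30:pt, 31:F, 32:F, 33:F, 34:F edges: (17,1,has); (17,14,has); (17,16,has); (18,7,has); (18,14,has); (18,15,has); (19,10,has); (19,15,has); (19,16,has); (20,14,has); (20,15,has); (20,16,has); (24,1,has); (24,21,has); (24,23,has); (25,2,has); (25,21,has); (25,22,has); (26,5,has); (26,22,has); (26,23,has); (27,21,has); (27,22,has); (27,23,has); (31,1,has); (31,28,has); (31,30,has); (32,2,has); (32,28,has); (32,29,has); (33,5,has); (33,29,has); (33,30,has); (34,28,has); (34,29,has); (34,30,has)
final:
nodes: 1:pt, 2:pt, 5:pt, 7:pt, 10:pt, 14:pt, 15:pt, 16:pt, 17:F, 18:F, 19:F, 20:F, 21:pt, 22:pt, 23:pt, 24:F, 25:F, 26:F, 27:F, 28:pt, 29:pt, 30:pt, 31:F, 32:F, 33:F, 34:F
edges: (17,1,has); (17,14,has); (17,16,has); (18,7,has); (18,14,has); (18,15,has); (19,10,has); (19,15,has); (19,16,has); (20,14,has); (20,15,has); (20,16,has); (24,1,has); (24,21,has); (24,23,has); (25,2,has); (25,21,has); (25,22,has); (26,5,has); (26,22,has); (26,23,has); (27,21,has); (27,22,has); (27,23,has); (31,1,has); (31,28,has); (31,30,has); (32,2,has); (32,28,has); (32,29,has); (33,5,has); (33,29,has); (33,30,has); (34,28,has); (34,29,has); (34,30,has)


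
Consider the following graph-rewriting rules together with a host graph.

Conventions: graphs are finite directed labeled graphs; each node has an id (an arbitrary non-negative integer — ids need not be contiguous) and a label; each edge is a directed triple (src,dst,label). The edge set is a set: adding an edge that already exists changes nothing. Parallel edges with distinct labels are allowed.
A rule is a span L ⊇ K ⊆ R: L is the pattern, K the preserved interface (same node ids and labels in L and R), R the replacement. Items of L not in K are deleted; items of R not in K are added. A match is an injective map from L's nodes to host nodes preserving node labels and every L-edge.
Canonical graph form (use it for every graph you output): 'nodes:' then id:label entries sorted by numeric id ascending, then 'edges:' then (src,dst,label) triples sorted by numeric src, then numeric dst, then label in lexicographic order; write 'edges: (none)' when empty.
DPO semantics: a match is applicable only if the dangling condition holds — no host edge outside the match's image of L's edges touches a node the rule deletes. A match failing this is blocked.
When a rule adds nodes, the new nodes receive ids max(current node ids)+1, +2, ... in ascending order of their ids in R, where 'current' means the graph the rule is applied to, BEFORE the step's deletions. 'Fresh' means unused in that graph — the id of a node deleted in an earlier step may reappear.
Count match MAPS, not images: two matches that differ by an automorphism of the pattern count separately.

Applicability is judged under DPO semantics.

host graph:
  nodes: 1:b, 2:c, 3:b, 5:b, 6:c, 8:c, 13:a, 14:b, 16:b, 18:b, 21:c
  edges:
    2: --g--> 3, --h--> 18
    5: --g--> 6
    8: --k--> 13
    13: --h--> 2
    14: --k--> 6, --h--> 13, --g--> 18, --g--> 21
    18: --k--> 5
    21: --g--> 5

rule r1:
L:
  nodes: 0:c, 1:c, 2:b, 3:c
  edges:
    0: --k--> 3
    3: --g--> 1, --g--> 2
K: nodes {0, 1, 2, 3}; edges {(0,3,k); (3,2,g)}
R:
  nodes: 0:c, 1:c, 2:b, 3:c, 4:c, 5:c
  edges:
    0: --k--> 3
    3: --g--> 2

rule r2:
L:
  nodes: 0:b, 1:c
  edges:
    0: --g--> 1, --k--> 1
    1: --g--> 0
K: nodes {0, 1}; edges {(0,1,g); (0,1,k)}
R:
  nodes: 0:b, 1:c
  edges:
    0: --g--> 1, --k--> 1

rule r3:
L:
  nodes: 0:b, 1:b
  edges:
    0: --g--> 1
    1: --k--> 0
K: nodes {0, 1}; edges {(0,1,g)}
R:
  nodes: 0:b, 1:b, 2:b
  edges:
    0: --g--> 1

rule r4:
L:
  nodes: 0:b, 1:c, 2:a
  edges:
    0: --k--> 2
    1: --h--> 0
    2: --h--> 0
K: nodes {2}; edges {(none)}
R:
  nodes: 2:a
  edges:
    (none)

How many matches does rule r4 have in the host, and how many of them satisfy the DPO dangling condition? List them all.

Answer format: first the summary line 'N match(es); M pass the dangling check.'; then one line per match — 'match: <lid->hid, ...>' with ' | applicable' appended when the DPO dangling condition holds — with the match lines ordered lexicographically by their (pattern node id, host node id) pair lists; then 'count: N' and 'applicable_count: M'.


0 match(es); 0 pass the dangling check.
count: 0
applicable_count: 0


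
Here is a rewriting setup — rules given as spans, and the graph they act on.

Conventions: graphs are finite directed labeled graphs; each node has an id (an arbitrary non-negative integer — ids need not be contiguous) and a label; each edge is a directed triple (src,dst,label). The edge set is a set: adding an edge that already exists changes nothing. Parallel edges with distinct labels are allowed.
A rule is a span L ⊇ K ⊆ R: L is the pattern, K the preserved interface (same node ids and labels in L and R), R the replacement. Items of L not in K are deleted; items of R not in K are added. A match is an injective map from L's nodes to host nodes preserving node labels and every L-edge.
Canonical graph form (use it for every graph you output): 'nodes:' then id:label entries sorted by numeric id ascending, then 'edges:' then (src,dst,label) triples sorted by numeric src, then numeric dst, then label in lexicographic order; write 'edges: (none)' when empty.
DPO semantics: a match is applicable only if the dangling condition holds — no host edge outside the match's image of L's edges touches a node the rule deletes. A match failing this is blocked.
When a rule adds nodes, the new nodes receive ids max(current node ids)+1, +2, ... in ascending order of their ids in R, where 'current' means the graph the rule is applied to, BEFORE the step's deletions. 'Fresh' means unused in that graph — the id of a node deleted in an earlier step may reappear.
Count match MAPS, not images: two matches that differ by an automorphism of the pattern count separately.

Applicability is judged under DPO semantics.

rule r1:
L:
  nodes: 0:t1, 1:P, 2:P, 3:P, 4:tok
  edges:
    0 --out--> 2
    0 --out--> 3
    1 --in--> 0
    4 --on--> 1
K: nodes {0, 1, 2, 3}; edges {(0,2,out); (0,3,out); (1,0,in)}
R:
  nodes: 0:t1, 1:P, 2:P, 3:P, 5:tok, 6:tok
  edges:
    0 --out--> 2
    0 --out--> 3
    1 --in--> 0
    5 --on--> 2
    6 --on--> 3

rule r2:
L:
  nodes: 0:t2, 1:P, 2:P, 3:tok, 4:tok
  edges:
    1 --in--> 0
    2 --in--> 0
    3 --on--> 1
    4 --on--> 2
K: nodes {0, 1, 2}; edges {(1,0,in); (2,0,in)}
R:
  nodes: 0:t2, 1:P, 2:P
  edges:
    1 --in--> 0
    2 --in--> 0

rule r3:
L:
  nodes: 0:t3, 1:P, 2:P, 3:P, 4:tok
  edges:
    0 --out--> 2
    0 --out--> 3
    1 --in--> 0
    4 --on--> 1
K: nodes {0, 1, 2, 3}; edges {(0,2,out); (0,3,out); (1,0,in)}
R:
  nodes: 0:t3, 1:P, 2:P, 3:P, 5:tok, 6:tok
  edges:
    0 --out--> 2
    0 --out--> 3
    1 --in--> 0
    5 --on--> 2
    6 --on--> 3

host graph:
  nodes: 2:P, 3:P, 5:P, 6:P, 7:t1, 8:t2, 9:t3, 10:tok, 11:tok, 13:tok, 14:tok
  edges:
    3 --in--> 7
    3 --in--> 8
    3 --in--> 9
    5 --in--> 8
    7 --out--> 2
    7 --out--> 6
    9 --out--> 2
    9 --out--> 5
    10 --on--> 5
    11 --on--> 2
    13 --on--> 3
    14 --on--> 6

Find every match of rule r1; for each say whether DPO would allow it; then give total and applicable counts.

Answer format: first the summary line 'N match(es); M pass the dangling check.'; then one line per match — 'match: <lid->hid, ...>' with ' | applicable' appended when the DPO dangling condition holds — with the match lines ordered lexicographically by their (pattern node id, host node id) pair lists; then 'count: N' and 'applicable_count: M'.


2 match(es); 2 pass the dangling check.
match: 0->7, 1->3, 2->2, 3->6, 4->13 | applicable
match: 0->7, 1->3, 2->6, 3->2, 4->13 | applicable
count: 2
applicable_count: 2


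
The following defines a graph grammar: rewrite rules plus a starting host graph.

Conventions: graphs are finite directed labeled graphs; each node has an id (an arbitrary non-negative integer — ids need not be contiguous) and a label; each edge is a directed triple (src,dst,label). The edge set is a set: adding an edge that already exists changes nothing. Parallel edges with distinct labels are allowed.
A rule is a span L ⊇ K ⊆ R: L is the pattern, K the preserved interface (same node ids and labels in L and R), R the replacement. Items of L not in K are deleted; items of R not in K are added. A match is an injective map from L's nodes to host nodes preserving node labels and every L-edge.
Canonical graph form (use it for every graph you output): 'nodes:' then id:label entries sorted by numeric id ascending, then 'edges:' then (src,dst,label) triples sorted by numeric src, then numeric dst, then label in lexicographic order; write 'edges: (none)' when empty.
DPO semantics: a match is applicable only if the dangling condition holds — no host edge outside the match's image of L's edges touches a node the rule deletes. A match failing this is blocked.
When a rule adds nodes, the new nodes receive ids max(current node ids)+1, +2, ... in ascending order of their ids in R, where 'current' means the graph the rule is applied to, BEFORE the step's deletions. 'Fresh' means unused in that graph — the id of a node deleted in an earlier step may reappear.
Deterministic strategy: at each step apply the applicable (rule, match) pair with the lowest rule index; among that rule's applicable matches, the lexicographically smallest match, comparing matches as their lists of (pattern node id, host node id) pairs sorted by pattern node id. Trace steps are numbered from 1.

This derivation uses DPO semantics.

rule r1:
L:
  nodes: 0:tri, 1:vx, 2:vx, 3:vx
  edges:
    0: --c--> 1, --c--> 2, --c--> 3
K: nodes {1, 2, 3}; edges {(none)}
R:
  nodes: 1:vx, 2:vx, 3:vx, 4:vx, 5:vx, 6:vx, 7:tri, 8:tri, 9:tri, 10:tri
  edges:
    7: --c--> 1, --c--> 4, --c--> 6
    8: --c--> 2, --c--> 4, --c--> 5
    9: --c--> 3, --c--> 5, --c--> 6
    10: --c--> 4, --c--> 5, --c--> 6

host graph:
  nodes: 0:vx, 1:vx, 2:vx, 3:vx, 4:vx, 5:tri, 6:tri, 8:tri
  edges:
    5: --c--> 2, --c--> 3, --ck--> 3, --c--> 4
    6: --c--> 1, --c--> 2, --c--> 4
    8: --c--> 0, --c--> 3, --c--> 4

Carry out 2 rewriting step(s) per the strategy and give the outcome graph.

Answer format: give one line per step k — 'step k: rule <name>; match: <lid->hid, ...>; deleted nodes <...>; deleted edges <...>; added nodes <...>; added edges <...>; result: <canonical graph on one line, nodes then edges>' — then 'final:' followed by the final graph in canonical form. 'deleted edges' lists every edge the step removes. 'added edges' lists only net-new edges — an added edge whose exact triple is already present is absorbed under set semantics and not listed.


step 1: rule r1; match: 0->6, 1->1, 2->2, 3->4; deleted nodes 6; deleted edges (6,1,c); (6,2,c); (6,4,c); added nodes 9, 10, 11, 12, 13, 14, 15; added edges (12,1,c); (12,9,c); (12,11,c); (13,2,c); (13,9,c); (13,10,c); (14,4,c); (14,10,c); (14,11,c); (15,9,c); (15,10,c); (15,11,c); result: nodes: 0:vx, 1:vx, 2:vx, 3:vx, 4:vx, 5:tri, 8:tri, 9:vx, 10:vx, 11:vx, 12:tri, 13:tri, 14:tri, 15:tri edges: (5,2,c); (5,3,c); (5,3,ck); (5,4,c); (8,0,c); (8,3,c); (8,4,c); (12,1,c); (12,9,c); (12,11,c); (13,2,c); (13,9,c); (13,10,c); (14,4,c); (14,10,c); (14,11,c); (15,9,c); (15,10,c); (15,11,c)
step 2: rule r1; match: 0->8, 1->0, 2->3, 3->4; deleted nodes 8; deleted edges (8,0,c); (8,3,c); (8,4,c); added nodes 16, 17, 18, 19, 20, 21, 22; added edges (19,0,c); (19,16,c); (19,18,c); (20,3,c); (20,16,c); (20,17,c); (21,4,c); (21,17,c); (21,18,c); (22,16,c); (22,17,c); (22,18,c); result: nodes: 0:vx, 1:vx, 2:vx, 3:vx, 4:vx, 5:tri, 9:vx, 10:vx, 11:vx, 12:tri, 13:tri, 14:tri, 15:tri, 16:vx, 17:vx, 18:vx, 19:tri, 20:tri, 21:tri, 22:tri edges: (5,2,c); (5,3,c); (5,3,ck); (5,4,c); (12,1,c); (12,9,c); (12,11,c); (13,2,c); (13,9,c); (13,10,c); (14,4,c); (14,10,c); (14,11,c); (15,9,c); (15,10,c); (15,11,c); (19,0,c); (19,16,c); (19,18,c); (20,3,c); (20,16,c); (20,17,c); (21,4,c); (21,17,c); (21,18,c); (22,16,c); (22,17,c); (22,18,c)
final:
nodes: 0:vx, 1:vx, 2:vx, 3:vx, 4:vx, 5:tri, 9:vx, 10:vx, 11:vx, 12:tri, 13:tri, 14:tri, 15:tri, 16:vx, 17:vx, 18:vx, 19:tri, 20:tri, 21:tri, 22:tri
edges: (5,2,c); (5,3,c); (5,3,ck); (5,4,c); (12,1,c); (12,9,c); (12,11,c); (13,2,c); (13,9,c); (13,10,c); (14,4,c); (14,10,c); (14,11,c); (15,9,c); (15,10,c); (15,11,c); (19,0,c); (19,16,c); (19,18,c); (20,3,c); (20,16,c); (20,17,c); (21,4,c); (21,17,c); (21,18,c); (22,16,c); (22,17,c); (22,18,c)


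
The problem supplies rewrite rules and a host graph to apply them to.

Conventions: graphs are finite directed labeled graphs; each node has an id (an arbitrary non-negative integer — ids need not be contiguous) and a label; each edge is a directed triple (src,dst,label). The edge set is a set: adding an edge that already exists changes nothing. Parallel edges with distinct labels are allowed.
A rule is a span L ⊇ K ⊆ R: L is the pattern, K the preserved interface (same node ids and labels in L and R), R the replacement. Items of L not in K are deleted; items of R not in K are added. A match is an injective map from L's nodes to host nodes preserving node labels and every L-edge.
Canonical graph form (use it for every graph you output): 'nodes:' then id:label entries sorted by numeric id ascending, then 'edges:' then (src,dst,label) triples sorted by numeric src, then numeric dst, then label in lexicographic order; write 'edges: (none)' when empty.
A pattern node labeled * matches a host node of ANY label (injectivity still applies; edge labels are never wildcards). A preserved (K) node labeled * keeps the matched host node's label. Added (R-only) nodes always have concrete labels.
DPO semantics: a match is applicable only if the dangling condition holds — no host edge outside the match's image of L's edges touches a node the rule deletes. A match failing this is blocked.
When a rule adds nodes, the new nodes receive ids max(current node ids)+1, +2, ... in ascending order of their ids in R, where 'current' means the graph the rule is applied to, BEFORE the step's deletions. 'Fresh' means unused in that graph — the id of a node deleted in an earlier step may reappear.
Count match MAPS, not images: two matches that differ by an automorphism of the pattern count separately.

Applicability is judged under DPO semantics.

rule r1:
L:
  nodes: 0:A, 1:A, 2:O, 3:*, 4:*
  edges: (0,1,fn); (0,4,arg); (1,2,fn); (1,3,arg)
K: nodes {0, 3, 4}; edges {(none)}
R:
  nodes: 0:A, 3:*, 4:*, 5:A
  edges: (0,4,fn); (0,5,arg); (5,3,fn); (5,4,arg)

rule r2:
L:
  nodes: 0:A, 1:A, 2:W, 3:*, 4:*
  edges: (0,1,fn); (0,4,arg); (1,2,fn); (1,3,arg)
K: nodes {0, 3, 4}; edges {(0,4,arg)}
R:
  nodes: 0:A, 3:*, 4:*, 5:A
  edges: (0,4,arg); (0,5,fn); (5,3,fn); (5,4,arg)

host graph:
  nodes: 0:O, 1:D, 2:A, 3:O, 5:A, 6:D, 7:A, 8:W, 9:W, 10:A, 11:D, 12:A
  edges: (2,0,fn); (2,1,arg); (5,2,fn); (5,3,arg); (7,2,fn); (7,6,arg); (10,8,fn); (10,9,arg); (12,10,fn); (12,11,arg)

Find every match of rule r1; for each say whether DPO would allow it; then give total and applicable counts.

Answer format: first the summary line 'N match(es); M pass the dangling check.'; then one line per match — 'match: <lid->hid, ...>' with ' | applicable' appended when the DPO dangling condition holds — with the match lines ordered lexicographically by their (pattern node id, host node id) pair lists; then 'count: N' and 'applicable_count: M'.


2 match(es); 0 pass the dangling check.
match: 0->5, 1->2, 2->0, 3->1, 4->3
match: 0->7, 1->2, 2->0, 3->1, 4->6
count: 2
applicable_count: 0
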